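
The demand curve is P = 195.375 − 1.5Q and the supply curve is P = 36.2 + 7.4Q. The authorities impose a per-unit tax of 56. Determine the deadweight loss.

176.18

Competitive equilibrium: 195.375 − 1.5Q = 36.2 + 7.4Q → Q* = 17.8848, P* = 168.5478.
With the tax, the buyer price exceeds the seller price by 56: (195.375 − 1.5Q) − (36.2 + 7.4Q) = 56 → Q' = 11.5927.
ΔQ = 17.8848 − 11.5927 = 6.2921; the wedge equals the tax, 56.
DWL = ½ × 6.2921 × 56 = 176.18.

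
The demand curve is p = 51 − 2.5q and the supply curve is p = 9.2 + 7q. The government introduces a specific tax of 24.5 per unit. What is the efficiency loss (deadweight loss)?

Competitive equilibrium: 51 − 2.5q = 9.2 + 7q → q* = 4.4, p* = 40.
With the tax, the buyer price exceeds the seller price by 24.5: (51 − 2.5q) − (9.2 + 7q) = 24.5 → q' = 1.8211.
Δq = 4.4 − 1.8211 = 2.5789; the wedge equals the tax, 24.5.
Welfare loss = ½ × 2.5789 × 24.5 = 31.59.

31.59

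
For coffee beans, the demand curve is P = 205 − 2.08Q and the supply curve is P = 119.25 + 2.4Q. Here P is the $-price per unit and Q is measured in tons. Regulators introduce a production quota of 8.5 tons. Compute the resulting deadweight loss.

$253.62

Competitive equilibrium: 205 − 2.08Q = 119.25 + 2.4Q → Q* = 19.1406, P* = 165.1875.
At Q = 8.5: demand price = 205 − 2.08·8.5 = 187.32; supply price = 119.25 + 2.4·8.5 = 139.65.
ΔQ = 19.1406 − 8.5 = 10.6406; wedge = 187.32 − 139.65 = 47.67.
Welfare loss = ½ × 10.6406 × 47.67 = $253.62.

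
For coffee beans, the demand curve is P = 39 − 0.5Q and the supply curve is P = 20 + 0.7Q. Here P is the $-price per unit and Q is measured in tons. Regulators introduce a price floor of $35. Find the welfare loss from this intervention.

$36.82

Competitive equilibrium: 39 − 0.5Q = 20 + 0.7Q → Q* = 15.8333, P* = 31.0833.
At the floor P = 35, quantity demanded = (39 − 35)/0.5 = 8.
Sellers' marginal cost at Q' = 8: 20 + 0.7·8 = 25.6.
ΔQ = 15.8333 − 8 = 7.8333; wedge = 35 − 25.6 = 9.4.
Welfare loss = ½ × 7.8333 × 9.4 = $36.82.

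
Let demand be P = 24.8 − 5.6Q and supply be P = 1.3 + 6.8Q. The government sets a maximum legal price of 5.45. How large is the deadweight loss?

10.24

Competitive equilibrium: 24.8 − 5.6Q = 1.3 + 6.8Q → Q* = 1.8952, P* = 14.1871.
At the ceiling P = 5.45, quantity supplied = (5.45 − 1.3)/6.8 = 0.6103.
Willingness to pay at Q' = 0.6103: 24.8 − 5.6·0.6103 = 21.3823.
ΔQ = 1.8952 − 0.6103 = 1.2849; wedge = 21.3823 − 5.45 = 15.9323.
Welfare loss = ½ × 1.2849 × 15.9323 = 10.24.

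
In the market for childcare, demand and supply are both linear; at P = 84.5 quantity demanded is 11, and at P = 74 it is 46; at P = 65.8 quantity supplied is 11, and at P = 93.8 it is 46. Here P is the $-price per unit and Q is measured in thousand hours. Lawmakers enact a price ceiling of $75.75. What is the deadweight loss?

$11.45 thousand

Demand slope = (74 − 84.5)/(46 − 11) = −0.3, so P = 87.8 − 0.3Q.
Supply slope = (93.8 − 65.8)/(46 − 11) = 0.8, so P = 57 + 0.8Q.
Competitive equilibrium: 87.8 − 0.3Q = 57 + 0.8Q → Q* = 28, P* = 79.4.
At the ceiling P = 75.75, quantity supplied = (75.75 − 57)/0.8 = 23.4375.
Willingness to pay at Q' = 23.4375: 87.8 − 0.3·23.4375 = 80.7688.
ΔQ = 28 − 23.4375 = 4.5625; wedge = 80.7688 − 75.75 = 5.0188.
DWL = ½ × 4.5625 × 5.0188 = $11.45 thousand.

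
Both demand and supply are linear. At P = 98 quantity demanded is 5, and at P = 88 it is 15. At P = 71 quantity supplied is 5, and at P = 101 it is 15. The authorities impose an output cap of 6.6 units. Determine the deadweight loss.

53.045

Demand slope = (88 − 98)/(15 − 5) = −1, so P = 103 − Q.
Supply slope = (101 − 71)/(15 − 5) = 3, so P = 56 + 3Q.
Competitive equilibrium: 103 − Q = 56 + 3Q → Q* = 11.75, P* = 91.25.
At Q = 6.6: demand price = 103 − 1·6.6 = 96.4; supply price = 56 + 3·6.6 = 75.8.
ΔQ = 11.75 − 6.6 = 5.15; wedge = 96.4 − 75.8 = 20.6.
DWL = ½ × 5.15 × 20.6 = 53.045.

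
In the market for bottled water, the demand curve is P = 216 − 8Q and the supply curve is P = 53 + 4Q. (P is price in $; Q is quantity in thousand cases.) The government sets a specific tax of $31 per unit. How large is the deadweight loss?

Competitive equilibrium: 216 − 8Q = 53 + 4Q → Q* = 13.5833, P* = 107.3333.
With the tax, the buyer price exceeds the seller price by 31: (216 − 8Q) − (53 + 4Q) = 31 → Q' = 11.
ΔQ = 13.5833 − 11 = 2.5833; the wedge equals the tax, 31.
Deadweight loss = ½ × 2.5833 × 31 = $40.04 thousand.

$40.04 thousand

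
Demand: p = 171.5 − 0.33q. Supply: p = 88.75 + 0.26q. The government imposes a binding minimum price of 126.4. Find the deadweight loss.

Competitive equilibrium: 171.5 − 0.33q = 88.75 + 0.26q → q* = 140.2542, p* = 125.2161.
At the floor p = 126.4, quantity demanded = (171.5 − 126.4)/0.33 = 136.6667.
Sellers' marginal cost at q' = 136.6667: 88.75 + 0.26·136.6667 = 124.2833.
Δq = 140.2542 − 136.6667 = 3.5875; wedge = 126.4 − 124.2833 = 2.1167.
DWL = ½ × 3.5875 × 2.1167 = 3.80.

3.80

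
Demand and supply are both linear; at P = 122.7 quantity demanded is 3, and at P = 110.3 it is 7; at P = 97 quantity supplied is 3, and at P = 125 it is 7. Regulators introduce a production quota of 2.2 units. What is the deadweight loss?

56.49

Demand slope = (110.3 − 122.7)/(7 − 3) = −3.1, so P = 132 − 3.1Q.
Supply slope = (125 − 97)/(7 − 3) = 7, so P = 76 + 7Q.
Competitive equilibrium: 132 − 3.1Q = 76 + 7Q → Q* = 5.5446, P* = 114.8119.
At Q = 2.2: demand price = 132 − 3.1·2.2 = 125.18; supply price = 76 + 7·2.2 = 91.4.
ΔQ = 5.5446 − 2.2 = 3.3446; wedge = 125.18 − 91.4 = 33.78.
DWL = ½ × 3.3446 × 33.78 = 56.49.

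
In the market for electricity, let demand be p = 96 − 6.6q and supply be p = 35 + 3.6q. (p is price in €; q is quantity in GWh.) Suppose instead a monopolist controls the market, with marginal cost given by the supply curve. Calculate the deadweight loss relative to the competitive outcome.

Competitive equilibrium: 96 − 6.6q = 35 + 3.6q → q* = 5.9804, p* = 56.5294.
Marginal revenue: MR = 96 − 13.2q. Set MR = MC: 96 − 13.2q = 35 + 3.6q → q_m = 3.631.
Price p_m = 96 − 6.6·3.631 = 72.0354; MC(q_m) = 35 + 3.6·3.631 = 48.0716.
Competitive q* = 5.9804, so Δq = 2.3494; wedge = 72.0354 − 48.0716 = 23.9638.
DWL = ½ × 2.3494 × 23.9638 = €28.15.

€28.15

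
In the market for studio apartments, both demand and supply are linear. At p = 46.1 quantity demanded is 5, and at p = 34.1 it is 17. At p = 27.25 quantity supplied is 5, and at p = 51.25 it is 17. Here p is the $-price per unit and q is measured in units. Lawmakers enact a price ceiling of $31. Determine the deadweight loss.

$29.15

Demand slope = (34.1 − 46.1)/(17 − 5) = −1, so p = 51.1 − q.
Supply slope = (51.25 − 27.25)/(17 − 5) = 2, so p = 17.25 + 2q.
Competitive equilibrium: 51.1 − q = 17.25 + 2q → q* = 11.2833, p* = 39.8167.
At the ceiling p = 31, quantity supplied = (31 − 17.25)/2 = 6.875.
Willingness to pay at q' = 6.875: 51.1 − 1·6.875 = 44.225.
Δq = 11.2833 − 6.875 = 4.4083; wedge = 44.225 − 31 = 13.225.
The triangle = ½ × 4.4083 × 13.225 = $29.15.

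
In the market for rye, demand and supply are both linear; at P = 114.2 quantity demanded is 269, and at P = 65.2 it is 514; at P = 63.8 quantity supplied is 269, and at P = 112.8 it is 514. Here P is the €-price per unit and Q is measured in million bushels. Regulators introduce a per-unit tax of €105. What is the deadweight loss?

€13781.25 million

Demand slope = (65.2 − 114.2)/(514 − 269) = −0.2, so P = 168 − 0.2Q.
Supply slope = (112.8 − 63.8)/(514 − 269) = 0.2, so P = 10 + 0.2Q.
Competitive equilibrium: 168 − 0.2Q = 10 + 0.2Q → Q* = 395, P* = 89.
With the tax, the buyer price exceeds the seller price by 105: (168 − 0.2Q) − (10 + 0.2Q) = 105 → Q' = 132.5.
ΔQ = 395 − 132.5 = 262.5; the wedge equals the tax, 105.
The triangle = ½ × 262.5 × 105 = €13781.25 million.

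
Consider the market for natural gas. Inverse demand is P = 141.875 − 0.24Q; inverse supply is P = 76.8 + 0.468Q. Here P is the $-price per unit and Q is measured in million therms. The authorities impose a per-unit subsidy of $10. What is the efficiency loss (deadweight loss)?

Competitive equilibrium: 141.875 − 0.24Q = 76.8 + 0.468Q → Q* = 91.9138, P* = 119.8157.
The subsidy lowers effective supply by 10: P = 66.8 + 0.468Q.
New quantity: 141.875 − 0.24Q = 66.8 + 0.468Q → Q' = 106.0381.
Overproduction ΔQ = 106.0381 − 91.9138 = 14.1243; wedge = subsidy = 10.
Welfare loss = ½ × 14.1243 × 10 = $70.62 million.

$70.62 million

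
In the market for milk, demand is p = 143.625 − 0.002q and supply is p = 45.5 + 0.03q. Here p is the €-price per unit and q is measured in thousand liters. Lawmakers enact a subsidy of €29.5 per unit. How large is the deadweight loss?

€13597.66 thousand

Competitive equilibrium: 143.625 − 0.002q = 45.5 + 0.03q → q* = 3066.4063, p* = 137.4922.
The subsidy lowers effective supply by 29.5: p = 16 + 0.03q.
New quantity: 143.625 − 0.002q = 16 + 0.03q → q' = 3988.2813.
Overproduction Δq = 3988.2813 − 3066.4063 = 921.875; wedge = subsidy = 29.5.
Deadweight loss = ½ × 921.875 × 29.5 = €13597.66 thousand.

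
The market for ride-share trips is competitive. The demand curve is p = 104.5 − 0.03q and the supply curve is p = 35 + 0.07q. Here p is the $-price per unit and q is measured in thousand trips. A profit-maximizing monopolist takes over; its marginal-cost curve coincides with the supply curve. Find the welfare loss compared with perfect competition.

$1286.16 thousand

Competitive equilibrium: 104.5 − 0.03q = 35 + 0.07q → q* = 695, p* = 83.65.
Marginal revenue: MR = 104.5 − 0.06q. Set MR = MC: 104.5 − 0.06q = 35 + 0.07q → q_m = 534.6154.
Price p_m = 104.5 − 0.03·534.6154 = 88.4615; MC(q_m) = 35 + 0.07·534.6154 = 72.4231.
Competitive q* = 695, so Δq = 160.3846; wedge = 88.4615 − 72.4231 = 16.0384.
Deadweight loss = ½ × 160.3846 × 16.0384 = $1286.16 thousand.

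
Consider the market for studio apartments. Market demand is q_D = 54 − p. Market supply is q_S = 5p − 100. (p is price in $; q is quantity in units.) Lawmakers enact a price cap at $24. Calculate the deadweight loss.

In inverse form: demand p = 54 − q, supply p = 20 + 0.2q.
Competitive equilibrium: 54 − q = 20 + 0.2q → q* = 28.3333, p* = 25.6667.
At the ceiling p = 24, quantity supplied = (24 − 20)/0.2 = 20.
Willingness to pay at q' = 20: 54 − 1·20 = 34.
Δq = 28.3333 − 20 = 8.3333; wedge = 34 − 24 = 10.
The triangle = ½ × 8.3333 × 10 = $41.67.

$41.67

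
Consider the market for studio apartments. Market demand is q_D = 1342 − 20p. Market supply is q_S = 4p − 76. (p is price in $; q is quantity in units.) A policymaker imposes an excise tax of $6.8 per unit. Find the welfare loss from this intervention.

In inverse form: demand p = 67.1 − 0.05q, supply p = 19 + 0.25q.
Competitive equilibrium: 67.1 − 0.05q = 19 + 0.25q → q* = 160.3333, p* = 59.0833.
With the tax, the buyer price exceeds the seller price by 6.8: (67.1 − 0.05q) − (19 + 0.25q) = 6.8 → q' = 137.6667.
Δq = 160.3333 − 137.6667 = 22.6666; the wedge equals the tax, 6.8.
DWL = ½ × 22.6666 × 6.8 = $77.07.

$77.07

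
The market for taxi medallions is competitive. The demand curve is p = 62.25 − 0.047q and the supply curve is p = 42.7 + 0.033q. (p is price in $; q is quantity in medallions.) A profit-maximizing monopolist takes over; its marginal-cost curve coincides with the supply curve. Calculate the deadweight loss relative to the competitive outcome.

$327.16

Competitive equilibrium: 62.25 − 0.047q = 42.7 + 0.033q → q* = 244.375, p* = 50.7644.
Marginal revenue: MR = 62.25 − 0.094q. Set MR = MC: 62.25 − 0.094q = 42.7 + 0.033q → q_m = 153.937.
Price p_m = 62.25 − 0.047·153.937 = 55.015; MC(q_m) = 42.7 + 0.033·153.937 = 47.7799.
Competitive q* = 244.375, so Δq = 90.438; wedge = 55.015 − 47.7799 = 7.2351.
Welfare loss = ½ × 90.438 × 7.2351 = $327.16.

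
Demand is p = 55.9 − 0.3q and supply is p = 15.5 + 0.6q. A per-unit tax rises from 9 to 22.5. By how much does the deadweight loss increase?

Competitive equilibrium: 55.9 − 0.3q = 15.5 + 0.6q → q* = 44.8889, p* = 42.4333.
For a per-unit tax t: Δq = t/0.9, so DWL = ½·t·(t/0.9) = t²/1.8.
At t = 9: DWL = 45. At t = 22.5: DWL = 281.25.
Increase = 281.25 − 45 = 236.25.

236.25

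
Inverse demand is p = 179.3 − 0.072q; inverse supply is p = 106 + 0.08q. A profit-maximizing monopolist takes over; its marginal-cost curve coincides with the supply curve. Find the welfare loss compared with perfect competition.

1826.01

Competitive equilibrium: 179.3 − 0.072q = 106 + 0.08q → q* = 482.2368, p* = 144.5789.
Marginal revenue: MR = 179.3 − 0.144q. Set MR = MC: 179.3 − 0.144q = 106 + 0.08q → q_m = 327.2321.
Price p_m = 179.3 − 0.072·327.2321 = 155.7393; MC(q_m) = 106 + 0.08·327.2321 = 132.1786.
Competitive q* = 482.2368, so Δq = 155.0047; wedge = 155.7393 − 132.1786 = 23.5607.
DWL = ½ × 155.0047 × 23.5607 = 1826.01.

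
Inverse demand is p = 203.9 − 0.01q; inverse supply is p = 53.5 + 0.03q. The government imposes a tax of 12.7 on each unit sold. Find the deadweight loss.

2016.125

Competitive equilibrium: 203.9 − 0.01q = 53.5 + 0.03q → q* = 3760, p* = 166.3.
With the tax, the buyer price exceeds the seller price by 12.7: (203.9 − 0.01q) − (53.5 + 0.03q) = 12.7 → q' = 3442.5.
Δq = 3760 − 3442.5 = 317.5; the wedge equals the tax, 12.7.
The triangle = ½ × 317.5 × 12.7 = 2016.125.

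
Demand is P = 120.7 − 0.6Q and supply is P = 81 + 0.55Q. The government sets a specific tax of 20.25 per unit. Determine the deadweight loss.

178.29

Competitive equilibrium: 120.7 − 0.6Q = 81 + 0.55Q → Q* = 34.5217, P* = 99.987.
With the tax, the buyer price exceeds the seller price by 20.25: (120.7 − 0.6Q) − (81 + 0.55Q) = 20.25 → Q' = 16.913.
ΔQ = 34.5217 − 16.913 = 17.6087; the wedge equals the tax, 20.25.
Deadweight loss = ½ × 17.6087 × 20.25 = 178.29.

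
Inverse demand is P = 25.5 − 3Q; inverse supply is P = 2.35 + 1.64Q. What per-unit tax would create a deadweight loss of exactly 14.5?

11.6

Competitive equilibrium: 25.5 − 3Q = 2.35 + 1.64Q → Q* = 4.9892, P* = 10.5323.
A tax t gives ΔQ = t/4.64 and wedge t, so DWL = t²/9.28.
t²/9.28 = 14.5 → t² = 134.56 → t = 11.6.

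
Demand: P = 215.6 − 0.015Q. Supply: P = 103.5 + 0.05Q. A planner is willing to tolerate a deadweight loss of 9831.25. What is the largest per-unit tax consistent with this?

Competitive equilibrium: 215.6 − 0.015Q = 103.5 + 0.05Q → Q* = 1724.6154, P* = 189.7308.
A tax t gives ΔQ = t/0.065 and wedge t, so DWL = t²/0.13.
t²/0.13 = 9831.25 → t² = 1278.0625 → t = 35.75.

35.75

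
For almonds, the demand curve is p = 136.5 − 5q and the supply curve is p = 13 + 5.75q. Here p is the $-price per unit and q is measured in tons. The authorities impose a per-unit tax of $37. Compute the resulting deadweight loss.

$63.67

Competitive equilibrium: 136.5 − 5q = 13 + 5.75q → q* = 11.48837, p* = 79.05814.
With the tax, the buyer price exceeds the seller price by 37: (136.5 − 5q) − (13 + 5.75q) = 37 → q' = 8.04651.
Δq = 11.48837 − 8.04651 = 3.44186; the wedge equals the tax, 37.
The triangle = ½ × 3.44186 × 37 = $63.67.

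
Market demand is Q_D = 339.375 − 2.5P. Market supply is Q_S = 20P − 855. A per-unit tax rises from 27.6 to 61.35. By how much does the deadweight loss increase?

3335.625

In inverse form: demand P = 135.75 − 0.4Q, supply P = 42.75 + 0.05Q.
Competitive equilibrium: 135.75 − 0.4Q = 42.75 + 0.05Q → Q* = 206.6667, P* = 53.0833.
For a per-unit tax t: ΔQ = t/0.45, so DWL = ½·t·(t/0.45) = t²/0.9.
At t = 27.6: DWL = 846.4. At t = 61.35: DWL = 4182.025.
Increase = 4182.025 − 846.4 = 3335.625.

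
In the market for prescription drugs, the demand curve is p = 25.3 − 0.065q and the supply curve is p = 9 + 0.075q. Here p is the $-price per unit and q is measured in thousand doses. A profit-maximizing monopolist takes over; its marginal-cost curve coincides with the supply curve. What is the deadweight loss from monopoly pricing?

Competitive equilibrium: 25.3 − 0.065q = 9 + 0.075q → q* = 116.4286, p* = 17.7321.
Marginal revenue: MR = 25.3 − 0.13q. Set MR = MC: 25.3 − 0.13q = 9 + 0.075q → q_m = 79.5122.
Price p_m = 25.3 − 0.065·79.5122 = 20.1317; MC(q_m) = 9 + 0.075·79.5122 = 14.9634.
Competitive q* = 116.4286, so Δq = 36.9164; wedge = 20.1317 − 14.9634 = 5.1683.
Welfare loss = ½ × 36.9164 × 5.1683 = $95.40 thousand.

$95.40 thousand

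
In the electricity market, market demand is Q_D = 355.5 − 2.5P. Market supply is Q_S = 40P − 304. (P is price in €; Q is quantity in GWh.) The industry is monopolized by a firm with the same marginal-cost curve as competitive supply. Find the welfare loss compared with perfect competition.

In inverse form: demand P = 142.2 − 0.4Q, supply P = 7.6 + 0.025Q.
Competitive equilibrium: 142.2 − 0.4Q = 7.6 + 0.025Q → Q* = 316.7059, P* = 15.5176.
Marginal revenue: MR = 142.2 − 0.8Q. Set MR = MC: 142.2 − 0.8Q = 7.6 + 0.025Q → Q_m = 163.1515.
Price P_m = 142.2 − 0.4·163.1515 = 76.9394; MC(Q_m) = 7.6 + 0.025·163.1515 = 11.6788.
Competitive Q* = 316.7059, so ΔQ = 153.5544; wedge = 76.9394 − 11.6788 = 65.2606.
Welfare loss = ½ × 153.5544 × 65.2606 = €5010.53.

€5010.53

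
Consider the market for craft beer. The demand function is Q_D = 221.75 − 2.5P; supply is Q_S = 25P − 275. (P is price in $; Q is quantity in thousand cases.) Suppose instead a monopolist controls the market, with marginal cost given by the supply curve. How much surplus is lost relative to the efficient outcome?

$1555.68 thousand

In inverse form: demand P = 88.7 − 0.4Q, supply P = 11 + 0.04Q.
Competitive equilibrium: 88.7 − 0.4Q = 11 + 0.04Q → Q* = 176.5909, P* = 18.0636.
Marginal revenue: MR = 88.7 − 0.8Q. Set MR = MC: 88.7 − 0.8Q = 11 + 0.04Q → Q_m = 92.5.
Price P_m = 88.7 − 0.4·92.5 = 51.7; MC(Q_m) = 11 + 0.04·92.5 = 14.7.
Competitive Q* = 176.5909, so ΔQ = 84.0909; wedge = 51.7 − 14.7 = 37.
Welfare loss = ½ × 84.0909 × 37 = $1555.68 thousand.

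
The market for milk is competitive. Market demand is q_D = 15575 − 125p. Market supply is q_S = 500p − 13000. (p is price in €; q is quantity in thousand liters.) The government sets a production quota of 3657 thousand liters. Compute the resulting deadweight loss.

In inverse form: demand p = 124.6 − 0.008q, supply p = 26 + 0.002q.
Competitive equilibrium: 124.6 − 0.008q = 26 + 0.002q → q* = 9860, p* = 45.72.
At q = 3657: demand price = 124.6 − 0.008·3657 = 95.344; supply price = 26 + 0.002·3657 = 33.314.
Δq = 9860 − 3657 = 6203; wedge = 95.344 − 33.314 = 62.03.
Deadweight loss = ½ × 6203 × 62.03 = €192386.045 thousand.

€192386.045 thousand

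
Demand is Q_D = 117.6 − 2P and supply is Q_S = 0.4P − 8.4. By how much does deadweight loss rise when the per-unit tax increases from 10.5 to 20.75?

In inverse form: demand P = 58.8 − 0.5Q, supply P = 21 + 2.5Q.
Competitive equilibrium: 58.8 − 0.5Q = 21 + 2.5Q → Q* = 12.6, P* = 52.5.
For a per-unit tax t: ΔQ = t/3, so DWL = ½·t·(t/3) = t²/6.
At t = 10.5: DWL = 18.375. At t = 20.75: DWL = 71.76.
Increase = 71.76 − 18.375 = 53.39.

53.39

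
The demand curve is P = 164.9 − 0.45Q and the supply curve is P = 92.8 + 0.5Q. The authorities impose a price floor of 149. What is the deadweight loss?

781.48

Competitive equilibrium: 164.9 − 0.45Q = 92.8 + 0.5Q → Q* = 75.8947, P* = 130.7474.
At the floor P = 149, quantity demanded = (164.9 − 149)/0.45 = 35.3333.
Sellers' marginal cost at Q' = 35.3333: 92.8 + 0.5·35.3333 = 110.4667.
ΔQ = 75.8947 − 35.3333 = 40.5614; wedge = 149 − 110.4667 = 38.5333.
Welfare loss = ½ × 40.5614 × 38.5333 = 781.48.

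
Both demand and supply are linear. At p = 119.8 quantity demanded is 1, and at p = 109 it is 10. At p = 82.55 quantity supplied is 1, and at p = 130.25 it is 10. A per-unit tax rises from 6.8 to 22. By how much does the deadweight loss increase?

33.67

Demand slope = (109 − 119.8)/(10 − 1) = −1.2, so p = 121 − 1.2q.
Supply slope = (130.25 − 82.55)/(10 − 1) = 5.3, so p = 77.25 + 5.3q.
Competitive equilibrium: 121 − 1.2q = 77.25 + 5.3q → q* = 6.7308, p* = 112.9231.
For a per-unit tax t: Δq = t/6.5, so DWL = ½·t·(t/6.5) = t²/13.
At t = 6.8: DWL = 3.557. At t = 22: DWL = 37.231.
Increase = 37.231 − 3.557 = 33.67.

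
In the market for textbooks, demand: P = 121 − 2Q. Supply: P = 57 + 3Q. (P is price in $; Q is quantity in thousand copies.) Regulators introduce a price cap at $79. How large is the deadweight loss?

Competitive equilibrium: 121 − 2Q = 57 + 3Q → Q* = 12.8, P* = 95.4.
At the ceiling P = 79, quantity supplied = (79 − 57)/3 = 7.3333.
Willingness to pay at Q' = 7.3333: 121 − 2·7.3333 = 106.3334.
ΔQ = 12.8 − 7.3333 = 5.4667; wedge = 106.3334 − 79 = 27.3334.
Deadweight loss = ½ × 5.4667 × 27.3334 = $74.71 thousand.

$74.71 thousand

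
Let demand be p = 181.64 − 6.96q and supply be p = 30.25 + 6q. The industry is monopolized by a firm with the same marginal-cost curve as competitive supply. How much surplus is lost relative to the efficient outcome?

107.94

Competitive equilibrium: 181.64 − 6.96q = 30.25 + 6q → q* = 11.6813, p* = 100.338.
Marginal revenue: MR = 181.64 − 13.92q. Set MR = MC: 181.64 − 13.92q = 30.25 + 6q → q_m = 7.5999.
Price p_m = 181.64 − 6.96·7.5999 = 128.7447; MC(q_m) = 30.25 + 6·7.5999 = 75.8494.
Competitive q* = 11.6813, so Δq = 4.0814; wedge = 128.7447 − 75.8494 = 52.8953.
Welfare loss = ½ × 4.0814 × 52.8953 = 107.94.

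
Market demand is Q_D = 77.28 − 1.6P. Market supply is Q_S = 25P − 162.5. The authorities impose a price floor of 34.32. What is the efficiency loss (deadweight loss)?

In inverse form: demand P = 48.3 − 0.625Q, supply P = 6.5 + 0.04Q.
Competitive equilibrium: 48.3 − 0.625Q = 6.5 + 0.04Q → Q* = 62.8571, P* = 9.0143.
At the floor P = 34.32, quantity demanded = (48.3 − 34.32)/0.625 = 22.368.
Sellers' marginal cost at Q' = 22.368: 6.5 + 0.04·22.368 = 7.3947.
ΔQ = 62.8571 − 22.368 = 40.4891; wedge = 34.32 − 7.3947 = 26.9253.
Deadweight loss = ½ × 40.4891 × 26.9253 = 545.09.

545.09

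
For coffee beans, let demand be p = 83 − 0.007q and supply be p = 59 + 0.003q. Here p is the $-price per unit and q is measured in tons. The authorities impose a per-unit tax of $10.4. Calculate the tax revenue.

Competitive equilibrium: 83 − 0.007q = 59 + 0.003q → q* = 2400, p* = 66.2.
With the tax, the buyer price exceeds the seller price by 10.4: (83 − 0.007q) − (59 + 0.003q) = 10.4 → q' = 1360.
Tax revenue = 10.4 × 1360 = $14144.

$14144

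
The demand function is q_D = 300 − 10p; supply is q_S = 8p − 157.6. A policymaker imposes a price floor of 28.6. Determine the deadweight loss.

In inverse form: demand p = 30 − 0.1q, supply p = 19.7 + 0.125q.
Competitive equilibrium: 30 − 0.1q = 19.7 + 0.125q → q* = 45.7778, p* = 25.4222.
At the floor p = 28.6, quantity demanded = (30 − 28.6)/0.1 = 14.
Sellers' marginal cost at q' = 14: 19.7 + 0.125·14 = 21.45.
Δq = 45.7778 − 14 = 31.7778; wedge = 28.6 − 21.45 = 7.15.
Welfare loss = ½ × 31.7778 × 7.15 = 113.61.

113.61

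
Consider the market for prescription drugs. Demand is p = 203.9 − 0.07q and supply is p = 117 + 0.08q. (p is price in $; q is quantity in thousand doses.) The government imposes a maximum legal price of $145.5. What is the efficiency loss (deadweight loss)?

$3732.46 thousand

Competitive equilibrium: 203.9 − 0.07q = 117 + 0.08q → q* = 579.3333, p* = 163.3467.
At the ceiling p = 145.5, quantity supplied = (145.5 − 117)/0.08 = 356.25.
Willingness to pay at q' = 356.25: 203.9 − 0.07·356.25 = 178.9625.
Δq = 579.3333 − 356.25 = 223.0833; wedge = 178.9625 − 145.5 = 33.4625.
Welfare loss = ½ × 223.0833 × 33.4625 = $3732.46 thousand.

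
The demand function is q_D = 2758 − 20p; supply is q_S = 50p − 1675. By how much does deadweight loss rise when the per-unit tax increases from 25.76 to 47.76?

In inverse form: demand p = 137.9 − 0.05q, supply p = 33.5 + 0.02q.
Competitive equilibrium: 137.9 − 0.05q = 33.5 + 0.02q → q* = 1491.4286, p* = 63.3286.
For a per-unit tax t: Δq = t/0.07, so DWL = ½·t·(t/0.07) = t²/0.14.
At t = 25.76: DWL = 4739.84. At t = 47.76: DWL = 16292.983.
Increase = 16292.983 − 4739.84 = 11553.14.

11553.14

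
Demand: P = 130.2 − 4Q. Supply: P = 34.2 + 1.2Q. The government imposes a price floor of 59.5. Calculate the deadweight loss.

1.61

Competitive equilibrium: 130.2 − 4Q = 34.2 + 1.2Q → Q* = 18.4615, P* = 56.3538.
At the floor P = 59.5, quantity demanded = (130.2 − 59.5)/4 = 17.675.
Sellers' marginal cost at Q' = 17.675: 34.2 + 1.2·17.675 = 55.41.
ΔQ = 18.4615 − 17.675 = 0.7865; wedge = 59.5 − 55.41 = 4.09.
Deadweight loss = ½ × 0.7865 × 4.09 = 1.61.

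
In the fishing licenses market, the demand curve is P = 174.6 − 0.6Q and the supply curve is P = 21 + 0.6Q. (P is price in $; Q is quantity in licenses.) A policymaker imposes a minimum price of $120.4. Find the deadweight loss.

Competitive equilibrium: 174.6 − 0.6Q = 21 + 0.6Q → Q* = 128, P* = 97.8.
At the floor P = 120.4, quantity demanded = (174.6 − 120.4)/0.6 = 90.3333.
Sellers' marginal cost at Q' = 90.3333: 21 + 0.6·90.3333 = 75.2.
ΔQ = 128 − 90.3333 = 37.6667; wedge = 120.4 − 75.2 = 45.2.
The triangle = ½ × 37.6667 × 45.2 = $851.27.

$851.27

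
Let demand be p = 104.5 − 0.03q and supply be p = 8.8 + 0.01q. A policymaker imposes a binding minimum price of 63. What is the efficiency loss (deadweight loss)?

20368.35

Competitive equilibrium: 104.5 − 0.03q = 8.8 + 0.01q → q* = 2392.5, p* = 32.725.
At the floor p = 63, quantity demanded = (104.5 − 63)/0.03 = 1383.33333.
Sellers' marginal cost at q' = 1383.33333: 8.8 + 0.01·1383.33333 = 22.63333.
Δq = 2392.5 − 1383.33333 = 1009.16667; wedge = 63 − 22.63333 = 40.36667.
DWL = ½ × 1009.16667 × 40.36667 = 20368.35.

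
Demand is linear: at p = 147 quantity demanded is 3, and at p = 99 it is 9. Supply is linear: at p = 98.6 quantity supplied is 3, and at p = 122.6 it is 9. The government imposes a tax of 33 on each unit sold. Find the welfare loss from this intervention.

Demand slope = (99 − 147)/(9 − 3) = −8, so p = 171 − 8q.
Supply slope = (122.6 − 98.6)/(9 − 3) = 4, so p = 86.6 + 4q.
Competitive equilibrium: 171 − 8q = 86.6 + 4q → q* = 7.0333, p* = 114.7333.
With the tax, the buyer price exceeds the seller price by 33: (171 − 8q) − (86.6 + 4q) = 33 → q' = 4.2833.
Δq = 7.0333 − 4.2833 = 2.75; the wedge equals the tax, 33.
Welfare loss = ½ × 2.75 × 33 = 45.375.

45.375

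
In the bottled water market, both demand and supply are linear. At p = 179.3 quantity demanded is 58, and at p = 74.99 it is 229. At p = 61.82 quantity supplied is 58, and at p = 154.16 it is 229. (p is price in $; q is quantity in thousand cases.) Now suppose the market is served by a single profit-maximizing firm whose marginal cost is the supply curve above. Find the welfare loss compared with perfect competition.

Demand slope = (74.99 − 179.3)/(229 − 58) = −0.61, so p = 214.68 − 0.61q.
Supply slope = (154.16 − 61.82)/(229 − 58) = 0.54, so p = 30.5 + 0.54q.
Competitive equilibrium: 214.68 − 0.61q = 30.5 + 0.54q → q* = 160.156522, p* = 116.984522.
Marginal revenue: MR = 214.68 − 1.22q. Set MR = MC: 214.68 − 1.22q = 30.5 + 0.54q → q_m = 104.647727.
Price p_m = 214.68 − 0.61·104.647727 = 150.844887; MC(q_m) = 30.5 + 0.54·104.647727 = 87.009773.
Competitive q* = 160.156522, so Δq = 55.508795; wedge = 150.844887 − 87.009773 = 63.835114.
Welfare loss = ½ × 55.508795 × 63.835114 = $1771.71 thousand.

$1771.71 thousand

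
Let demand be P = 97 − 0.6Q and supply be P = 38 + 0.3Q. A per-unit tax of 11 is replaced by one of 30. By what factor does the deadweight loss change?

7.438

Competitive equilibrium: 97 − 0.6Q = 38 + 0.3Q → Q* = 65.5556, P* = 57.6667.
For a per-unit tax t: ΔQ = t/0.9, so DWL = ½·t·(t/0.9) = t²/1.8.
At t = 11: DWL = 67.222. At t = 30: DWL = 500.
Ratio = (30/11)² = 7.438.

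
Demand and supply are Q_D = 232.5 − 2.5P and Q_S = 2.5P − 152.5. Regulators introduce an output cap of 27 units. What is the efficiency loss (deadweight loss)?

In inverse form: demand P = 93 − 0.4Q, supply P = 61 + 0.4Q.
Competitive equilibrium: 93 − 0.4Q = 61 + 0.4Q → Q* = 40, P* = 77.
At Q = 27: demand price = 93 − 0.4·27 = 82.2; supply price = 61 + 0.4·27 = 71.8.
ΔQ = 40 − 27 = 13; wedge = 82.2 − 71.8 = 10.4.
The triangle = ½ × 13 × 10.4 = 67.60.

67.60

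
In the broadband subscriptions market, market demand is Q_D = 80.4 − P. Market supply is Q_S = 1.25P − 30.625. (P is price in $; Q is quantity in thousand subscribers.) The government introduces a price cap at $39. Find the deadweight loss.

In inverse form: demand P = 80.4 − Q, supply P = 24.5 + 0.8Q.
Competitive equilibrium: 80.4 − Q = 24.5 + 0.8Q → Q* = 31.0556, P* = 49.3444.
At the ceiling P = 39, quantity supplied = (39 − 24.5)/0.8 = 18.125.
Willingness to pay at Q' = 18.125: 80.4 − 1·18.125 = 62.275.
ΔQ = 31.0556 − 18.125 = 12.9306; wedge = 62.275 − 39 = 23.275.
Deadweight loss = ½ × 12.9306 × 23.275 = $150.48 thousand.

$150.48 thousand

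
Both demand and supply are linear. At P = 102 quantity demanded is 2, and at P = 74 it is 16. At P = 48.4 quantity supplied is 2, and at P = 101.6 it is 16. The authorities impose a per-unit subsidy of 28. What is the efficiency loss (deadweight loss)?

67.59

Demand slope = (74 − 102)/(16 − 2) = −2, so P = 106 − 2Q.
Supply slope = (101.6 − 48.4)/(16 − 2) = 3.8, so P = 40.8 + 3.8Q.
Competitive equilibrium: 106 − 2Q = 40.8 + 3.8Q → Q* = 11.2414, P* = 83.5172.
The subsidy lowers effective supply by 28: P = 12.8 + 3.8Q.
New quantity: 106 − 2Q = 12.8 + 3.8Q → Q' = 16.069.
Overproduction ΔQ = 16.069 − 11.2414 = 4.8276; wedge = subsidy = 28.
Welfare loss = ½ × 4.8276 × 28 = 67.59.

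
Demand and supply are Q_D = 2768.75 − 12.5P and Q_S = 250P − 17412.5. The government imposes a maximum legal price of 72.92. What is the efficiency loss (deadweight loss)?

41184

In inverse form: demand P = 221.5 − 0.08Q, supply P = 69.65 + 0.004Q.
Competitive equilibrium: 221.5 − 0.08Q = 69.65 + 0.004Q → Q* = 1807.7381, P* = 76.881.
At the ceiling P = 72.92, quantity supplied = (72.92 − 69.65)/0.004 = 817.5.
Willingness to pay at Q' = 817.5: 221.5 − 0.08·817.5 = 156.1.
ΔQ = 1807.7381 − 817.5 = 990.2381; wedge = 156.1 − 72.92 = 83.18.
DWL = ½ × 990.2381 × 83.18 = 41184.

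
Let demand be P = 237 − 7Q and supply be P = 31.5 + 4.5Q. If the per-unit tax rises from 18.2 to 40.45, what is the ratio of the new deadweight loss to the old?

Competitive equilibrium: 237 − 7Q = 31.5 + 4.5Q → Q* = 17.8696, P* = 111.913.
For a per-unit tax t: ΔQ = t/11.5, so DWL = ½·t·(t/11.5) = t²/23.
At t = 18.2: DWL = 14.402. At t = 40.45: DWL = 71.139.
Ratio = (40.45/18.2)² = 4.940.

4.940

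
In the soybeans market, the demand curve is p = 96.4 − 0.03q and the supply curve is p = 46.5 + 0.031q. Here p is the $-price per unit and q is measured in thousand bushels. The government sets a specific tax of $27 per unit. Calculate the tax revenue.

$10136.07 thousand

Competitive equilibrium: 96.4 − 0.03q = 46.5 + 0.031q → q* = 818.03279, p* = 71.85902.
With the tax, the buyer price exceeds the seller price by 27: (96.4 − 0.03q) − (46.5 + 0.031q) = 27 → q' = 375.40984.
Tax revenue = 27 × 375.40984 = $10136.07 thousand.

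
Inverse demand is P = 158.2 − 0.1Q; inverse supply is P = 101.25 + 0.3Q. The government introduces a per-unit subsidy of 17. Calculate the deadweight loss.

Competitive equilibrium: 158.2 − 0.1Q = 101.25 + 0.3Q → Q* = 142.375, P* = 143.9625.
The subsidy lowers effective supply by 17: P = 84.25 + 0.3Q.
New quantity: 158.2 − 0.1Q = 84.25 + 0.3Q → Q' = 184.875.
Overproduction ΔQ = 184.875 − 142.375 = 42.5; wedge = subsidy = 17.
The triangle = ½ × 42.5 × 17 = 361.25.

361.25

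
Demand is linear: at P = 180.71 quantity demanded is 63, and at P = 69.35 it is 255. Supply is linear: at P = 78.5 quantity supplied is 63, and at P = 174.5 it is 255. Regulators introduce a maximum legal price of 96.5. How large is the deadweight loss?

Demand slope = (69.35 − 180.71)/(255 − 63) = −0.58, so P = 217.25 − 0.58Q.
Supply slope = (174.5 − 78.5)/(255 − 63) = 0.5, so P = 47 + 0.5Q.
Competitive equilibrium: 217.25 − 0.58Q = 47 + 0.5Q → Q* = 157.6389, P* = 125.8194.
At the ceiling P = 96.5, quantity supplied = (96.5 − 47)/0.5 = 99.
Willingness to pay at Q' = 99: 217.25 − 0.58·99 = 159.83.
ΔQ = 157.6389 − 99 = 58.6389; wedge = 159.83 − 96.5 = 63.33.
DWL = ½ × 58.6389 × 63.33 = 1856.80.

1856.80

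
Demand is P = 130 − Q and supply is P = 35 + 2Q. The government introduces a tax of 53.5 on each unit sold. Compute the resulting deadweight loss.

Competitive equilibrium: 130 − Q = 35 + 2Q → Q* = 31.6667, P* = 98.3333.
With the tax, the buyer price exceeds the seller price by 53.5: (130 − Q) − (35 + 2Q) = 53.5 → Q' = 13.8333.
ΔQ = 31.6667 − 13.8333 = 17.8334; the wedge equals the tax, 53.5.
DWL = ½ × 17.8334 × 53.5 = 477.04.

477.04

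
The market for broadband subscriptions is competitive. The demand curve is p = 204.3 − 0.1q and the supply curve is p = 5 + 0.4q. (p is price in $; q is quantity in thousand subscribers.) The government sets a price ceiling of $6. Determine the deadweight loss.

$39223.80 thousand

Competitive equilibrium: 204.3 − 0.1q = 5 + 0.4q → q* = 398.6, p* = 164.44.
At the ceiling p = 6, quantity supplied = (6 − 5)/0.4 = 2.5.
Willingness to pay at q' = 2.5: 204.3 − 0.1·2.5 = 204.05.
Δq = 398.6 − 2.5 = 396.1; wedge = 204.05 − 6 = 198.05.
DWL = ½ × 396.1 × 198.05 = $39223.80 thousand.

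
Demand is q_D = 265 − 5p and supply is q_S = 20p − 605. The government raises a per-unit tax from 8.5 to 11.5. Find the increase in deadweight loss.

120

In inverse form: demand p = 53 − 0.2q, supply p = 30.25 + 0.05q.
Competitive equilibrium: 53 − 0.2q = 30.25 + 0.05q → q* = 91, p* = 34.8.
For a per-unit tax t: Δq = t/0.25, so DWL = ½·t·(t/0.25) = t²/0.5.
At t = 8.5: DWL = 144.5. At t = 11.5: DWL = 264.5.
Increase = 264.5 − 144.5 = 120.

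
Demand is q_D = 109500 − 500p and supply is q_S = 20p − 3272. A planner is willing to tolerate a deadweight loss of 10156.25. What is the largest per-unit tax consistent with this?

32.5

In inverse form: demand p = 219 − 0.002q, supply p = 163.6 + 0.05q.
Competitive equilibrium: 219 − 0.002q = 163.6 + 0.05q → q* = 1065.3846, p* = 216.8692.
A tax t gives Δq = t/0.052 and wedge t, so DWL = t²/0.104.
t²/0.104 = 10156.25 → t² = 1056.25 → t = 32.5.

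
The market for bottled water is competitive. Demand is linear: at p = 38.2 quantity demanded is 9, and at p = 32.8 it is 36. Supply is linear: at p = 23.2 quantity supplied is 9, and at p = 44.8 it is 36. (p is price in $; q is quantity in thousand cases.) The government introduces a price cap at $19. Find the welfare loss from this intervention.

Demand slope = (32.8 − 38.2)/(36 − 9) = −0.2, so p = 40 − 0.2q.
Supply slope = (44.8 − 23.2)/(36 − 9) = 0.8, so p = 16 + 0.8q.
Competitive equilibrium: 40 − 0.2q = 16 + 0.8q → q* = 24, p* = 35.2.
At the ceiling p = 19, quantity supplied = (19 − 16)/0.8 = 3.75.
Willingness to pay at q' = 3.75: 40 − 0.2·3.75 = 39.25.
Δq = 24 − 3.75 = 20.25; wedge = 39.25 − 19 = 20.25.
Deadweight loss = ½ × 20.25 × 20.25 = $205.03 thousand.

$205.03 thousand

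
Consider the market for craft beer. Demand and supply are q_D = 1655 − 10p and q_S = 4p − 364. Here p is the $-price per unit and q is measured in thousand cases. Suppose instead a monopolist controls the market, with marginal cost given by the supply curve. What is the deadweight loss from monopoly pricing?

$391.55 thousand

In inverse form: demand p = 165.5 − 0.1q, supply p = 91 + 0.25q.
Competitive equilibrium: 165.5 − 0.1q = 91 + 0.25q → q* = 212.8571, p* = 144.2143.
Marginal revenue: MR = 165.5 − 0.2q. Set MR = MC: 165.5 − 0.2q = 91 + 0.25q → q_m = 165.5556.
Price p_m = 165.5 − 0.1·165.5556 = 148.9444; MC(q_m) = 91 + 0.25·165.5556 = 132.3889.
Competitive q* = 212.8571, so Δq = 47.3015; wedge = 148.9444 − 132.3889 = 16.5555.
Welfare loss = ½ × 47.3015 × 16.5555 = $391.55 thousand.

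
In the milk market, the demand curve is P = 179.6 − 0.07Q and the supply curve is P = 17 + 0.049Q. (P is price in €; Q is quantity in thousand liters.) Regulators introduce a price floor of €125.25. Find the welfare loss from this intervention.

€20709 thousand

Competitive equilibrium: 179.6 − 0.07Q = 17 + 0.049Q → Q* = 1366.3866, P* = 83.9529.
At the floor P = 125.25, quantity demanded = (179.6 − 125.25)/0.07 = 776.4286.
Sellers' marginal cost at Q' = 776.4286: 17 + 0.049·776.4286 = 55.045.
ΔQ = 1366.3866 − 776.4286 = 589.958; wedge = 125.25 − 55.045 = 70.205.
DWL = ½ × 589.958 × 70.205 = €20709 thousand.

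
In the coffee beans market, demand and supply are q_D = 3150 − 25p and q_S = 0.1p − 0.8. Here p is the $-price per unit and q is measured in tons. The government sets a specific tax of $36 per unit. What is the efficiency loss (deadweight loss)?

In inverse form: demand p = 126 − 0.04q, supply p = 8 + 10q.
Competitive equilibrium: 126 − 0.04q = 8 + 10q → q* = 11.753, p* = 125.5299.
With the tax, the buyer price exceeds the seller price by 36: (126 − 0.04q) − (8 + 10q) = 36 → q' = 8.1673.
Δq = 11.753 − 8.1673 = 3.5857; the wedge equals the tax, 36.
The triangle = ½ × 3.5857 × 36 = $64.54.

$64.54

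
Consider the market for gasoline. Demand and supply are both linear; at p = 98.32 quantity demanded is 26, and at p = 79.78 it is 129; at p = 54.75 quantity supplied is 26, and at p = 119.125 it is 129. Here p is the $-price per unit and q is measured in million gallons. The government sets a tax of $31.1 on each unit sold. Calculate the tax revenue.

$1290.36 million

Demand slope = (79.78 − 98.32)/(129 − 26) = −0.18, so p = 103 − 0.18q.
Supply slope = (119.125 − 54.75)/(129 − 26) = 0.625, so p = 38.5 + 0.625q.
Competitive equilibrium: 103 − 0.18q = 38.5 + 0.625q → q* = 80.1242, p* = 88.5776.
With the tax, the buyer price exceeds the seller price by 31.1: (103 − 0.18q) − (38.5 + 0.625q) = 31.1 → q' = 41.4907.
Tax revenue = 31.1 × 41.4907 = $1290.36 million.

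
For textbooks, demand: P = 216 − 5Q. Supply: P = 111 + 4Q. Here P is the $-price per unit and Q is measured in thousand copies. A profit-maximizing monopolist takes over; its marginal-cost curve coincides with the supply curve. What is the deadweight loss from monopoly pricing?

$78.125 thousand

Competitive equilibrium: 216 − 5Q = 111 + 4Q → Q* = 11.66667, P* = 157.66667.
Marginal revenue: MR = 216 − 10Q. Set MR = MC: 216 − 10Q = 111 + 4Q → Q_m = 7.5.
Price P_m = 216 − 5·7.5 = 178.5; MC(Q_m) = 111 + 4·7.5 = 141.
Competitive Q* = 11.66667, so ΔQ = 4.16667; wedge = 178.5 − 141 = 37.5.
Deadweight loss = ½ × 4.16667 × 37.5 = $78.125 thousand.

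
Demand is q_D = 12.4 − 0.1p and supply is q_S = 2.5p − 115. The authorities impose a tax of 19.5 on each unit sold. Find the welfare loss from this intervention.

18.28

In inverse form: demand p = 124 − 10q, supply p = 46 + 0.4q.
Competitive equilibrium: 124 − 10q = 46 + 0.4q → q* = 7.5, p* = 49.
With the tax, the buyer price exceeds the seller price by 19.5: (124 − 10q) − (46 + 0.4q) = 19.5 → q' = 5.625.
Δq = 7.5 − 5.625 = 1.875; the wedge equals the tax, 19.5.
The triangle = ½ × 1.875 × 19.5 = 18.28.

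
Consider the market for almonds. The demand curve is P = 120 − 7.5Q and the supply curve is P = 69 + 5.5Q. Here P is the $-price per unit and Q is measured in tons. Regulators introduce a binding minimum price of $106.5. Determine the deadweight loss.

Competitive equilibrium: 120 − 7.5Q = 69 + 5.5Q → Q* = 3.9231, P* = 90.5769.
At the floor P = 106.5, quantity demanded = (120 − 106.5)/7.5 = 1.8.
Sellers' marginal cost at Q' = 1.8: 69 + 5.5·1.8 = 78.9.
ΔQ = 3.9231 − 1.8 = 2.1231; wedge = 106.5 − 78.9 = 27.6.
DWL = ½ × 2.1231 × 27.6 = $29.30.

$29.30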